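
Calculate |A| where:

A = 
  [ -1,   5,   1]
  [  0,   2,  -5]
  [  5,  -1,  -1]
-128

Cofactor expansion along row 1:
det(A) = (-1)·((2)(-1) - (-5)(-1)) - (5)·((0)(-1) - (-5)(5)) + (1)·((0)(-1) - (2)(5))
  = (-1)(-7) - (5)(25) + (1)(-10)
  = -128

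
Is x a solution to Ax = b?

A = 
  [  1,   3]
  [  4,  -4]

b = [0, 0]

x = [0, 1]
No

Ax = [3, -4] ≠ b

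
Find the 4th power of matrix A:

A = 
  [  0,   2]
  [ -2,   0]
A² = A·A:
A²[1,1] = (0)(0) + (2)(-2) = -4
A²[1,2] = (0)(2) + (2)(0) = 0
A²[2,1] = (-2)(0) + (0)(-2) = 0
A²[2,2] = (-2)(2) + (0)(0) = -4
A² = 
  [ -4,   0]
  [  0,  -4]

A^3 = A^2·A:
A^3[1,1] = (-4)(0) + (0)(-2) = 0
A^3[1,2] = (-4)(2) + (0)(0) = -8
A^3[2,1] = (0)(0) + (-4)(-2) = 8
A^3[2,2] = (0)(2) + (-4)(0) = 0
A^3 = 
  [  0,  -8]
  [  8,   0]

A^4 = A^3·A:
A^4[1,1] = (0)(0) + (-8)(-2) = 16
A^4[1,2] = (0)(2) + (-8)(0) = 0
A^4[2,1] = (8)(0) + (0)(-2) = 0
A^4[2,2] = (8)(2) + (0)(0) = 16
A^4 = 
  [ 16,   0]
  [  0,  16]

Therefore
A^4 = 
  [ 16,   0]
  [  0,  16]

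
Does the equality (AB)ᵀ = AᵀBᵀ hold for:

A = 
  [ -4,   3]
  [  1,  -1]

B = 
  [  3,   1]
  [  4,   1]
No

(AB)ᵀ = 
  [  0,  -1]
  [ -1,   0]

AᵀBᵀ = 
  [-11, -15]
  [  8,  11]

The two matrices differ, so (AB)ᵀ ≠ AᵀBᵀ in general. The correct identity is (AB)ᵀ = BᵀAᵀ.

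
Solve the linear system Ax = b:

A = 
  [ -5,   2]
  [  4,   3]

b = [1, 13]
x = [1, 3]

Row reduce the augmented matrix [A|b]:
R2 → R2 + (4/5)·R1
REF = 
  [  -5,    2,    1]
  [   0, 23/5, 69/5]

Back-substitution:
x₂ = (69/5) / (23/5) = 3
x₁ = (1 - (2)(3)) / (-5) = 1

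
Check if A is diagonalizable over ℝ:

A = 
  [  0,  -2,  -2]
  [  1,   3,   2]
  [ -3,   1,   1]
Yes

Characteristic polynomial: det(λI - A) = λ³ - 4λ² - 3λ + 6
Testing integer divisors of the constant term: p(1) = 0, so (λ - 1) is a factor:
p(λ) = (λ - 1)(λ² - 3λ - 6)
λ² - 3λ - 6 = 0  ⇒  λ = (3 ± √((-3)² - 4·(-6)))/2 = (3 ± √(33))/2
  = (3 + √33)/2,  (3 - √33)/2
Eigenvalues: 1, (3 + √33)/2, (3 - √33)/2  (≈ 1, 4.372, -1.372)
The two irrational eigenvalues are distinct (simple), so each has alg. mult. = geom. mult. = 1.
λ=1: alg. mult. = 1, geom. mult. = 3 - rank(A - (1)I) = 3 - 2 = 1
Sum of geometric multiplicities equals n, so A has n independent eigenvectors.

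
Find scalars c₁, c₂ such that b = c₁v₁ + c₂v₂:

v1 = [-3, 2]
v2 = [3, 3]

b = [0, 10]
c1 = 2, c2 = 2

b = 2·v1 + 2·v2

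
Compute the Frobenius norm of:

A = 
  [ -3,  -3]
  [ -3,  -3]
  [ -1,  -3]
||A||_F = 6.782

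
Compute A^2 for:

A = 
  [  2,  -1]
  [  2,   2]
A² = A·A:
A²[1,1] = (2)(2) + (-1)(2) = 2
A²[1,2] = (2)(-1) + (-1)(2) = -4
A²[2,1] = (2)(2) + (2)(2) = 8
A²[2,2] = (2)(-1) + (2)(2) = 2
A² = 
  [  2,  -4]
  [  8,   2]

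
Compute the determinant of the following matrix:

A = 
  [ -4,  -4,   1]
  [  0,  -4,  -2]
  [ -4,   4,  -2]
Cofactor expansion along row 1:
det(A) = (-4)·((-4)(-2) - (-2)(4)) - (-4)·((0)(-2) - (-2)(-4)) + (1)·((0)(4) - (-4)(-4))
  = (-4)(16) - (-4)(-8) + (1)(-16)
  = -112

det(A) = -112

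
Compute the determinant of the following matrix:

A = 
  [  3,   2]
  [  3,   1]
For a 2×2 matrix, det = ad - bc = (3)(1) - (2)(3) = -3

det(A) = -3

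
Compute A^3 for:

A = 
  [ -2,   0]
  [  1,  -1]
A² = A·A:
A²[1,1] = (-2)(-2) + (0)(1) = 4
A²[1,2] = (-2)(0) + (0)(-1) = 0
A²[2,1] = (1)(-2) + (-1)(1) = -3
A²[2,2] = (1)(0) + (-1)(-1) = 1
A² = 
  [  4,   0]
  [ -3,   1]

A^3 = A^2·A:
A^3[1,1] = (4)(-2) + (0)(1) = -8
A^3[1,2] = (4)(0) + (0)(-1) = 0
A^3[2,1] = (-3)(-2) + (1)(1) = 7
A^3[2,2] = (-3)(0) + (1)(-1) = -1
A^3 = 
  [ -8,   0]
  [  7,  -1]

Therefore
A^3 = 
  [ -8,   0]
  [  7,  -1]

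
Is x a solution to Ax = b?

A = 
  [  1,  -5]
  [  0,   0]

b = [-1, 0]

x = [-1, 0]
Yes

Ax = [-1, 0] = b ✓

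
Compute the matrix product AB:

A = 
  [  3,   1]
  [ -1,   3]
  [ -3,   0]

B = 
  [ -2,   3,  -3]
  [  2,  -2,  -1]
AB = 
  [ -4,   7, -10]
  [  8,  -9,   0]
  [  6,  -9,   9]

A is 3×2 and B is 2×3, so AB is 3×3. Each entry is (row of A)·(column of B):
AB[1,1] = (3)(-2) + (1)(2) = -4
AB[1,2] = (3)(3) + (1)(-2) = 7
AB[1,3] = (3)(-3) + (1)(-1) = -10
AB[2,1] = (-1)(-2) + (3)(2) = 8
AB[2,2] = (-1)(3) + (3)(-2) = -9
AB[2,3] = (-1)(-3) + (3)(-1) = 0
AB[3,1] = (-3)(-2) + (0)(2) = 6
AB[3,2] = (-3)(3) + (0)(-2) = -9
AB[3,3] = (-3)(-3) + (0)(-1) = 9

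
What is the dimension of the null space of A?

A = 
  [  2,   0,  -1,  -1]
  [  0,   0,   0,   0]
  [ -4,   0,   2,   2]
nullity(A) = 3

Row reduce:
R3 → R3 + (2)·R1
REF = 
  [  2,   0,  -1,  -1]
  [  0,   0,   0,   0]
  [  0,   0,   0,   0]
Pivot columns: 1 → 1 pivot.
rank(A) = 1, so nullity(A) = 4 - 1 = 3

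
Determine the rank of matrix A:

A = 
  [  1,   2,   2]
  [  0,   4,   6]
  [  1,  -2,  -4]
Row reduce:
R3 → R3 - (1)·R1
R3 → R3 + (1)·R2
REF = 
  [  1,   2,   2]
  [  0,   4,   6]
  [  0,   0,   0]
Pivot columns: 1, 2 → 2 pivots.

rank(A) = 2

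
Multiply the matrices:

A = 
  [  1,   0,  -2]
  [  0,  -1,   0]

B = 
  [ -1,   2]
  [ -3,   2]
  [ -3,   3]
AB = 
  [  5,  -4]
  [  3,  -2]

A is 2×3 and B is 3×2, so AB is 2×2. Each entry is (row of A)·(column of B):
AB[1,1] = (1)(-1) + (0)(-3) + (-2)(-3) = 5
AB[1,2] = (1)(2) + (0)(2) + (-2)(3) = -4
AB[2,1] = (0)(-1) + (-1)(-3) + (0)(-3) = 3
AB[2,2] = (0)(2) + (-1)(2) + (0)(3) = -2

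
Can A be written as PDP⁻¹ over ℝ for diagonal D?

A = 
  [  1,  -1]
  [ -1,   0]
Yes

tr(A) = 1, det(A) = -1
Characteristic polynomial: λ² - tr(A)λ + det(A) = λ² - λ - 1
λ² - λ - 1 = 0  ⇒  λ = (1 ± √((-1)² - 4·(-1)))/2 = (1 ± √(5))/2
  = (1 + √5)/2,  (1 - √5)/2
Eigenvalues: (1 + √5)/2, (1 - √5)/2  (≈ 1.618, -0.618)
The two irrational eigenvalues are distinct (simple), so each has alg. mult. = geom. mult. = 1.
Sum of geometric multiplicities equals n, so A has n independent eigenvectors.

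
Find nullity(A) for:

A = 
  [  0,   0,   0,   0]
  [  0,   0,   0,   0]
nullity(A) = 4

Row reduce:
(no row operations needed)
REF = 
  [  0,   0,   0,   0]
  [  0,   0,   0,   0]
Pivot columns: none → 0 pivots.
rank(A) = 0, so nullity(A) = 4 - 0 = 4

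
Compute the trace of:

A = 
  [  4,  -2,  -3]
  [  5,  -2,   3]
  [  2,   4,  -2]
0

tr(A) = 4 + -2 + -2 = 0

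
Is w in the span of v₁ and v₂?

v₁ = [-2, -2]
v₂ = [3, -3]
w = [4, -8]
Yes

Form the augmented matrix and row-reduce:
[v₁|v₂|w] = 
  [ -2,   3,   4]
  [ -2,  -3,  -8]
R2 → R2 - (1)·R1
REF = 
  [ -2,   3,   4]
  [  0,  -6, -12]

No row of the form [0 0 | nonzero], so the system is consistent. Back-substitution gives c₁ = 1, c₂ = 2: w = (1)·v₁ + (2)·v₂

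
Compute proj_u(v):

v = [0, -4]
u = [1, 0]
v·u = (0)(1) + (-4)(0) = 0
u·u = (1)² + (0)² = 1
proj_u(v) = (v·u / u·u) × u = (0/1) × u = (0) × u

proj_u(v) = [0, 0]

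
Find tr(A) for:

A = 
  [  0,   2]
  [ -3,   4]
4

tr(A) = 0 + 4 = 4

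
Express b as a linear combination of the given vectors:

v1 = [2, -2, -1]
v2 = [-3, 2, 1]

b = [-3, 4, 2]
c1 = -3, c2 = -1

b = -3·v1 + -1·v2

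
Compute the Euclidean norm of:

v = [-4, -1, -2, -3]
5.477

||v||₂ = √((-4)² + (-1)² + (-2)² + (-3)²) = √30 = 5.477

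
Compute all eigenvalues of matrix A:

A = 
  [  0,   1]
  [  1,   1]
tr(A) = 1, det(A) = -1
Characteristic polynomial: λ² - tr(A)λ + det(A) = λ² - λ - 1
λ² - λ - 1 = 0  ⇒  λ = (1 ± √((-1)² - 4·(-1)))/2 = (1 ± √(5))/2
  = (1 + √5)/2,  (1 - √5)/2

λ = (1 + √5)/2, (1 - √5)/2  (≈ 1.618, -0.618)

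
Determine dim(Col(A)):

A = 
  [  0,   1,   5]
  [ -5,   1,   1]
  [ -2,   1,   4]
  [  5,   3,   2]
dim(Col(A)) = 3

Row reduce:
Swap R1 ↔ R2
R3 → R3 - (2/5)·R1
R4 → R4 + (1)·R1
R3 → R3 - (3/5)·R2
R4 → R4 - (4)·R2
R4 → R4 + (85/3)·R3
REF = 
  [ -5,   1,   1]
  [  0,   1,   5]
  [  0,   0, 3/5]
  [  0,   0,   0]
Pivot columns: 1, 2, 3 → 3 pivots.
dim(Col(A)) = number of pivot columns = 3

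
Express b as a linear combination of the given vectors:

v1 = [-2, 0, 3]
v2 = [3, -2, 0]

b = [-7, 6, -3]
c1 = -1, c2 = -3

b = -1·v1 + -3·v2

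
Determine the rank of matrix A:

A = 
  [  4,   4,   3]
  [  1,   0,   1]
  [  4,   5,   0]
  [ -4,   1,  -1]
Row reduce:
R2 → R2 - (1/4)·R1
R3 → R3 - (1)·R1
R4 → R4 + (1)·R1
R3 → R3 + (1)·R2
R4 → R4 + (5)·R2
R4 → R4 + (13/11)·R3
REF = 
  [    4,     4,     3]
  [    0,    -1,   1/4]
  [    0,     0, -11/4]
  [    0,     0,     0]
Pivot columns: 1, 2, 3 → 3 pivots.

rank(A) = 3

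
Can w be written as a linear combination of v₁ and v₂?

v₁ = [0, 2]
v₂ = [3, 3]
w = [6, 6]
Yes

Form the augmented matrix and row-reduce:
[v₁|v₂|w] = 
  [  0,   3,   6]
  [  2,   3,   6]
Swap R1 ↔ R2
REF = 
  [  2,   3,   6]
  [  0,   3,   6]

No row of the form [0 0 | nonzero], so the system is consistent. Back-substitution gives c₁ = 0, c₂ = 2: w = (0)·v₁ + (2)·v₂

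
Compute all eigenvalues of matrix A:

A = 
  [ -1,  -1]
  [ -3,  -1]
tr(A) = -2, det(A) = -2
Characteristic polynomial: λ² - tr(A)λ + det(A) = λ² + 2λ - 2
λ² + 2λ - 2 = 0  ⇒  λ = (-2 ± √((2)² - 4·(-2)))/2 = (-2 ± √(12))/2
  = -1 + √3,  -1 - √3

λ = -1 + √3, -1 - √3  (≈ 0.7321, -2.732)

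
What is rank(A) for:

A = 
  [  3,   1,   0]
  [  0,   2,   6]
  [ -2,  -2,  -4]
Row reduce:
R3 → R3 + (2/3)·R1
R3 → R3 + (2/3)·R2
REF = 
  [  3,   1,   0]
  [  0,   2,   6]
  [  0,   0,   0]
Pivot columns: 1, 2 → 2 pivots.

rank(A) = 2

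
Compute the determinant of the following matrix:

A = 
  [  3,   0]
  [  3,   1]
For a 2×2 matrix, det = ad - bc = (3)(1) - (0)(3) = 3

det(A) = 3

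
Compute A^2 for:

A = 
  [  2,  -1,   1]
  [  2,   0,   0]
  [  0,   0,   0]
A² = A·A:
A²[1,1] = (2)(2) + (-1)(2) + (1)(0) = 2
A²[1,2] = (2)(-1) + (-1)(0) + (1)(0) = -2
A²[1,3] = (2)(1) + (-1)(0) + (1)(0) = 2
A²[2,1] = (2)(2) + (0)(2) + (0)(0) = 4
A²[2,2] = (2)(-1) + (0)(0) + (0)(0) = -2
A²[2,3] = (2)(1) + (0)(0) + (0)(0) = 2
A²[3,1] = (0)(2) + (0)(2) + (0)(0) = 0
A²[3,2] = (0)(-1) + (0)(0) + (0)(0) = 0
A²[3,3] = (0)(1) + (0)(0) + (0)(0) = 0
A² = 
  [  2,  -2,   2]
  [  4,  -2,   2]
  [  0,   0,   0]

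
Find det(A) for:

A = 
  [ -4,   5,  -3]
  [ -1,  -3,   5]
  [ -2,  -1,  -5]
Cofactor expansion along row 1:
det(A) = (-4)·((-3)(-5) - (5)(-1)) - (5)·((-1)(-5) - (5)(-2)) + (-3)·((-1)(-1) - (-3)(-2))
  = (-4)(20) - (5)(15) + (-3)(-5)
  = -140

det(A) = -140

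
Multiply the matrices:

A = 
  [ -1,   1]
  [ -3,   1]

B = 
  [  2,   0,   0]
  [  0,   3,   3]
A is 2×2 and B is 2×3, so AB is 2×3. Each entry is (row of A)·(column of B):
AB[1,1] = (-1)(2) + (1)(0) = -2
AB[1,2] = (-1)(0) + (1)(3) = 3
AB[1,3] = (-1)(0) + (1)(3) = 3
AB[2,1] = (-3)(2) + (1)(0) = -6
AB[2,2] = (-3)(0) + (1)(3) = 3
AB[2,3] = (-3)(0) + (1)(3) = 3

AB = 
  [ -2,   3,   3]
  [ -6,   3,   3]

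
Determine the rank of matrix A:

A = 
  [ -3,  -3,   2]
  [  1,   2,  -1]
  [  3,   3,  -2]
Row reduce:
R2 → R2 + (1/3)·R1
R3 → R3 + (1)·R1
REF = 
  [  -3,   -3,    2]
  [   0,    1, -1/3]
  [   0,    0,    0]
Pivot columns: 1, 2 → 2 pivots.

rank(A) = 2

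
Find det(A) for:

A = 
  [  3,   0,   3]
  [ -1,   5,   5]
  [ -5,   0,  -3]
30

Cofactor expansion along row 1:
det(A) = (3)·((5)(-3) - (5)(0)) - (0)·((-1)(-3) - (5)(-5)) + (3)·((-1)(0) - (5)(-5))
  = (3)(-15) - (0)(28) + (3)(25)
  = 30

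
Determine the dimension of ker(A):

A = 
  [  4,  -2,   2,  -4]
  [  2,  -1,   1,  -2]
nullity(A) = 3

Row reduce:
R2 → R2 - (1/2)·R1
REF = 
  [  4,  -2,   2,  -4]
  [  0,   0,   0,   0]
Pivot columns: 1 → 1 pivot.
rank(A) = 1, so nullity(A) = 4 - 1 = 3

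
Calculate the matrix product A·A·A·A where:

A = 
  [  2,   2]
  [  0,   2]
A² = A·A:
A²[1,1] = (2)(2) + (2)(0) = 4
A²[1,2] = (2)(2) + (2)(2) = 8
A²[2,1] = (0)(2) + (2)(0) = 0
A²[2,2] = (0)(2) + (2)(2) = 4
A² = 
  [  4,   8]
  [  0,   4]

A^3 = A^2·A:
A^3[1,1] = (4)(2) + (8)(0) = 8
A^3[1,2] = (4)(2) + (8)(2) = 24
A^3[2,1] = (0)(2) + (4)(0) = 0
A^3[2,2] = (0)(2) + (4)(2) = 8
A^3 = 
  [  8,  24]
  [  0,   8]

A^4 = A^3·A:
A^4[1,1] = (8)(2) + (24)(0) = 16
A^4[1,2] = (8)(2) + (24)(2) = 64
A^4[2,1] = (0)(2) + (8)(0) = 0
A^4[2,2] = (0)(2) + (8)(2) = 16
A^4 = 
  [ 16,  64]
  [  0,  16]

Therefore
A^4 = 
  [ 16,  64]
  [  0,  16]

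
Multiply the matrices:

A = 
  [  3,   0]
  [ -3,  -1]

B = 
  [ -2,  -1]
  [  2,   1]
A is 2×2 and B is 2×2, so AB is 2×2. Each entry is (row of A)·(column of B):
AB[1,1] = (3)(-2) + (0)(2) = -6
AB[1,2] = (3)(-1) + (0)(1) = -3
AB[2,1] = (-3)(-2) + (-1)(2) = 4
AB[2,2] = (-3)(-1) + (-1)(1) = 2

AB = 
  [ -6,  -3]
  [  4,   2]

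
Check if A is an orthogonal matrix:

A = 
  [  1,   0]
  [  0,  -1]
Yes

AᵀA = 
  [  1,   0]
  [  0,   1]
= I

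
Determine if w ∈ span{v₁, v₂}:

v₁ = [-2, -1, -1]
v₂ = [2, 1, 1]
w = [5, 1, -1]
No

Form the augmented matrix and row-reduce:
[v₁|v₂|w] = 
  [ -2,   2,   5]
  [ -1,   1,   1]
  [ -1,   1,  -1]
R2 → R2 - (1/2)·R1
R3 → R3 - (1/2)·R1
R3 → R3 - (7/3)·R2
REF = 
  [  -2,    2,    5]
  [   0,    0, -3/2]
  [   0,    0,    0]

Row 2 reads [0 0 | -3/2], i.e. 0 = -3/2, so the system is inconsistent and w ∉ span{v₁, v₂}.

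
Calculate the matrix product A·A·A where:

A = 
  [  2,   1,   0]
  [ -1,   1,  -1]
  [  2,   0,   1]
A^3 = 
  [  1,   6,  -4]
  [-14,  -5,  -2]
  [ 12,   8,  -1]

A² = A·A:
A²[1,1] = (2)(2) + (1)(-1) + (0)(2) = 3
A²[1,2] = (2)(1) + (1)(1) + (0)(0) = 3
A²[1,3] = (2)(0) + (1)(-1) + (0)(1) = -1
A²[2,1] = (-1)(2) + (1)(-1) + (-1)(2) = -5
A²[2,2] = (-1)(1) + (1)(1) + (-1)(0) = 0
A²[2,3] = (-1)(0) + (1)(-1) + (-1)(1) = -2
A²[3,1] = (2)(2) + (0)(-1) + (1)(2) = 6
A²[3,2] = (2)(1) + (0)(1) + (1)(0) = 2
A²[3,3] = (2)(0) + (0)(-1) + (1)(1) = 1
A² = 
  [  3,   3,  -1]
  [ -5,   0,  -2]
  [  6,   2,   1]

A^3 = A^2·A:
A^3[1,1] = (3)(2) + (3)(-1) + (-1)(2) = 1
A^3[1,2] = (3)(1) + (3)(1) + (-1)(0) = 6
A^3[1,3] = (3)(0) + (3)(-1) + (-1)(1) = -4
A^3[2,1] = (-5)(2) + (0)(-1) + (-2)(2) = -14
A^3[2,2] = (-5)(1) + (0)(1) + (-2)(0) = -5
A^3[2,3] = (-5)(0) + (0)(-1) + (-2)(1) = -2
A^3[3,1] = (6)(2) + (2)(-1) + (1)(2) = 12
A^3[3,2] = (6)(1) + (2)(1) + (1)(0) = 8
A^3[3,3] = (6)(0) + (2)(-1) + (1)(1) = -1
A^3 = 
  [  1,   6,  -4]
  [-14,  -5,  -2]
  [ 12,   8,  -1]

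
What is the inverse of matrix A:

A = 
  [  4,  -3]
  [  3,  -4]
det(A) = (4)(-4) - (-3)(3) = -7
For a 2×2 matrix, A⁻¹ = (1/det(A)) · [[d, -b], [-c, a]]
    = (-1/7) · [[-4, 3], [-3, 4]]

A⁻¹ = 
  [ 4/7, -3/7]
  [ 3/7, -4/7]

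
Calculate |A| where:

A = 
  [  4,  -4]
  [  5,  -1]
16

For a 2×2 matrix, det = ad - bc = (4)(-1) - (-4)(5) = 16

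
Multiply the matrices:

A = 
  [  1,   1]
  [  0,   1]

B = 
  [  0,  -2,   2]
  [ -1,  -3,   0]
A is 2×2 and B is 2×3, so AB is 2×3. Each entry is (row of A)·(column of B):
AB[1,1] = (1)(0) + (1)(-1) = -1
AB[1,2] = (1)(-2) + (1)(-3) = -5
AB[1,3] = (1)(2) + (1)(0) = 2
AB[2,1] = (0)(0) + (1)(-1) = -1
AB[2,2] = (0)(-2) + (1)(-3) = -3
AB[2,3] = (0)(2) + (1)(0) = 0

AB = 
  [ -1,  -5,   2]
  [ -1,  -3,   0]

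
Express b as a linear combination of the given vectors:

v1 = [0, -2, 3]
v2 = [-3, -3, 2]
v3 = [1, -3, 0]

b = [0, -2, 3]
c1 = 1, c2 = 0, c3 = 0

b = 1·v1 + 0·v2 + 0·v3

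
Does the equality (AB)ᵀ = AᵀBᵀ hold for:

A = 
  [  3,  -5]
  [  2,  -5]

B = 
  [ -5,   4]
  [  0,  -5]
No

(AB)ᵀ = 
  [-15, -10]
  [ 37,  33]

AᵀBᵀ = 
  [ -7, -10]
  [  5,  25]

The two matrices differ, so (AB)ᵀ ≠ AᵀBᵀ in general. The correct identity is (AB)ᵀ = BᵀAᵀ.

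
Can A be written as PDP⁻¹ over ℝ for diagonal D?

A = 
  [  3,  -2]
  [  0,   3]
No

tr(A) = 6, det(A) = 9
Characteristic polynomial: λ² - tr(A)λ + det(A) = λ² - 6λ + 9
λ² - 6λ + 9 = (λ - 3)²
Eigenvalues: 3, 3
λ=3: alg. mult. = 2, geom. mult. = 2 - rank(A - (3)I) = 2 - 1 = 1
Sum of geometric multiplicities = 1 < n = 2, so there aren't enough independent eigenvectors.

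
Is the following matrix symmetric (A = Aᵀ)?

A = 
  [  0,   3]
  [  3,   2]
Yes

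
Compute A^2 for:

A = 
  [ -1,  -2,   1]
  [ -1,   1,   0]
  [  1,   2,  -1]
A² = A·A:
A²[1,1] = (-1)(-1) + (-2)(-1) + (1)(1) = 4
A²[1,2] = (-1)(-2) + (-2)(1) + (1)(2) = 2
A²[1,3] = (-1)(1) + (-2)(0) + (1)(-1) = -2
A²[2,1] = (-1)(-1) + (1)(-1) + (0)(1) = 0
A²[2,2] = (-1)(-2) + (1)(1) + (0)(2) = 3
A²[2,3] = (-1)(1) + (1)(0) + (0)(-1) = -1
A²[3,1] = (1)(-1) + (2)(-1) + (-1)(1) = -4
A²[3,2] = (1)(-2) + (2)(1) + (-1)(2) = -2
A²[3,3] = (1)(1) + (2)(0) + (-1)(-1) = 2
A² = 
  [  4,   2,  -2]
  [  0,   3,  -1]
  [ -4,  -2,   2]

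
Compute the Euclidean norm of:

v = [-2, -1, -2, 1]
3.162

||v||₂ = √((-2)² + (-1)² + (-2)² + (1)²) = √10 = 3.162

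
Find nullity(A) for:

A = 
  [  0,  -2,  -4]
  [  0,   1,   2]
nullity(A) = 2

Row reduce:
R2 → R2 + (1/2)·R1
REF = 
  [  0,  -2,  -4]
  [  0,   0,   0]
Pivot columns: 2 → 1 pivot.
rank(A) = 1, so nullity(A) = 3 - 1 = 2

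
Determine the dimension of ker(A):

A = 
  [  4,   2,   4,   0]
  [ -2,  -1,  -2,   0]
nullity(A) = 3

Row reduce:
R2 → R2 + (1/2)·R1
REF = 
  [  4,   2,   4,   0]
  [  0,   0,   0,   0]
Pivot columns: 1 → 1 pivot.
rank(A) = 1, so nullity(A) = 4 - 1 = 3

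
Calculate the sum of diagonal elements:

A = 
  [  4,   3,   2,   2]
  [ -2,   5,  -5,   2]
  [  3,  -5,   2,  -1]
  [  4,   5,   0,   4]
15

tr(A) = 4 + 5 + 2 + 4 = 15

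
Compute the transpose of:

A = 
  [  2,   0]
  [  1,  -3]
Aᵀ = 
  [  2,   1]
  [  0,  -3]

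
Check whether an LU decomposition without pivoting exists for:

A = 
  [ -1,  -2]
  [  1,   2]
Yes.
A[1,1] = -1 ≠ 0, so Gaussian elimination proceeds without a row swap: multiplier ℓ₂₁ = (1)/(-1) = -1, and U[2,2] = 2 - (-1)(-2) = 0.
L = 
  [  1,   0]
  [ -1,   1]
U = 
  [ -1,  -2]
  [  0,   0]
Check row 2 of LU: [(-1)(-1), (-1)(-2) + 0] = [1, 2] = row 2 of A ✓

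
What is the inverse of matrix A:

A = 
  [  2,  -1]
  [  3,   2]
det(A) = (2)(2) - (-1)(3) = 7
For a 2×2 matrix, A⁻¹ = (1/det(A)) · [[d, -b], [-c, a]]
    = (1/7) · [[2, 1], [-3, 2]]

A⁻¹ = 
  [ 2/7,  1/7]
  [-3/7,  2/7]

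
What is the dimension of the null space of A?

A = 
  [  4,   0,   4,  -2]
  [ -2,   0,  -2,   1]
nullity(A) = 3

Row reduce:
R2 → R2 + (1/2)·R1
REF = 
  [  4,   0,   4,  -2]
  [  0,   0,   0,   0]
Pivot columns: 1 → 1 pivot.
rank(A) = 1, so nullity(A) = 4 - 1 = 3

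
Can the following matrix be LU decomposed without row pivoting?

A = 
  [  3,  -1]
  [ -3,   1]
Yes.
A[1,1] = 3 ≠ 0, so Gaussian elimination proceeds without a row swap: multiplier ℓ₂₁ = (-3)/(3) = -1, and U[2,2] = 1 - (-1)(-1) = 0.
L = 
  [  1,   0]
  [ -1,   1]
U = 
  [  3,  -1]
  [  0,   0]
Check row 2 of LU: [(-1)(3), (-1)(-1) + 0] = [-3, 1] = row 2 of A ✓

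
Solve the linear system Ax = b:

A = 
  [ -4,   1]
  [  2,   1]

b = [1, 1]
Row reduce the augmented matrix [A|b]:
R2 → R2 + (1/2)·R1
REF = 
  [ -4,   1,   1]
  [  0, 3/2, 3/2]

Back-substitution:
x₂ = (3/2) / (3/2) = 1
x₁ = (1 - (1)(1)) / (-4) = 0

x = [0, 1]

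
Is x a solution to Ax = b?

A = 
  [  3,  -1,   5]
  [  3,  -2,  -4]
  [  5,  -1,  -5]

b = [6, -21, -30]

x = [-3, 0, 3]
Yes

Ax = [6, -21, -30] = b ✓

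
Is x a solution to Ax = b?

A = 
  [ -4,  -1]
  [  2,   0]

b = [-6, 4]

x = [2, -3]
No

Ax = [-5, 4] ≠ b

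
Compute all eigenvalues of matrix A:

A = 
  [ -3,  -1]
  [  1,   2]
tr(A) = -1, det(A) = -5
Characteristic polynomial: λ² - tr(A)λ + det(A) = λ² + λ - 5
λ² + λ - 5 = 0  ⇒  λ = (-1 ± √((1)² - 4·(-5)))/2 = (-1 ± √(21))/2
  = (-1 + √21)/2,  (-1 - √21)/2

λ = (-1 + √21)/2, (-1 - √21)/2  (≈ 1.791, -2.791)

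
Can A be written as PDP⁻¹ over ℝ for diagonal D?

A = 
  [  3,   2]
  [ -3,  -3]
Yes

tr(A) = 0, det(A) = -3
Characteristic polynomial: λ² - tr(A)λ + det(A) = λ² - 3
λ² - 3 = 0  ⇒  λ = (0 ± √((0)² - 4·(-3)))/2 = (0 ± √(12))/2
  = √3,  -√3
Eigenvalues: √3, -√3  (≈ 1.732, -1.732)
The two irrational eigenvalues are distinct (simple), so each has alg. mult. = geom. mult. = 1.
Sum of geometric multiplicities equals n, so A has n independent eigenvectors.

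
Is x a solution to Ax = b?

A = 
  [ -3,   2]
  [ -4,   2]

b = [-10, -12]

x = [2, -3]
No

Ax = [-12, -14] ≠ b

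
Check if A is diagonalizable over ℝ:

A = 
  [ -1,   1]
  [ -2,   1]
No

tr(A) = 0, det(A) = 1
Characteristic polynomial: λ² - tr(A)λ + det(A) = λ² + 1
λ² + 1 = 0  ⇒  λ = (0 ± √((0)² - 4·(1)))/2 = (0 ± √(-4))/2
  = i,  -i
Eigenvalues: i, -i  (≈ 0 + 1i, 0 - 1i)
Has complex eigenvalues (not diagonalizable over ℝ).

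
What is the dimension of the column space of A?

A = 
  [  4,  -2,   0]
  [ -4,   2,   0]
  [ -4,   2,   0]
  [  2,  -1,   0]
Row reduce:
R2 → R2 + (1)·R1
R3 → R3 + (1)·R1
R4 → R4 - (1/2)·R1
REF = 
  [  4,  -2,   0]
  [  0,   0,   0]
  [  0,   0,   0]
  [  0,   0,   0]
Pivot columns: 1 → 1 pivot.
dim(Col(A)) = number of pivot columns = 1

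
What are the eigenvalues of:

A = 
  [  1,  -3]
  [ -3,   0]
λ = (1 + √37)/2, (1 - √37)/2  (≈ 3.541, -2.541)

tr(A) = 1, det(A) = -9
Characteristic polynomial: λ² - tr(A)λ + det(A) = λ² - λ - 9
λ² - λ - 9 = 0  ⇒  λ = (1 ± √((-1)² - 4·(-9)))/2 = (1 ± √(37))/2
  = (1 + √37)/2,  (1 - √37)/2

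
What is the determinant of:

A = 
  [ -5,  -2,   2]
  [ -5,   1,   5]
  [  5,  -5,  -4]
-75

Cofactor expansion along row 1:
det(A) = (-5)·((1)(-4) - (5)(-5)) - (-2)·((-5)(-4) - (5)(5)) + (2)·((-5)(-5) - (1)(5))
  = (-5)(21) - (-2)(-5) + (2)(20)
  = -75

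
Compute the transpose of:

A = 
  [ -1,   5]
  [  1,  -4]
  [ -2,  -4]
Aᵀ = 
  [ -1,   1,  -2]
  [  5,  -4,  -4]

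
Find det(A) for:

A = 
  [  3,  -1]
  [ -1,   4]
11

For a 2×2 matrix, det = ad - bc = (3)(4) - (-1)(-1) = 11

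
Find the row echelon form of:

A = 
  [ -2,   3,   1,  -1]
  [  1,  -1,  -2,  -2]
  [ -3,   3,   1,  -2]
Row operations:
R2 → R2 + (1/2)·R1
R3 → R3 - (3/2)·R1
R3 → R3 + (3)·R2

Resulting echelon form:
REF = 
  [  -2,    3,    1,   -1]
  [   0,  1/2, -3/2, -5/2]
  [   0,    0,   -5,   -8]

Rank = 3 (number of non-zero pivot rows).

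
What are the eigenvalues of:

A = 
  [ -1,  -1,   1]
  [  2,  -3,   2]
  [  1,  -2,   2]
λ = 1, (-3 + i√3)/2, (-3 - i√3)/2  (≈ 1, -1.5 + 0.866i, -1.5 - 0.866i)

Characteristic polynomial: det(λI - A) = λ³ + 2λ² - 3
Testing integer divisors of the constant term: p(1) = 0, so (λ - 1) is a factor:
p(λ) = (λ - 1)(λ² + 3λ + 3)
λ² + 3λ + 3 = 0  ⇒  λ = (-3 ± √((3)² - 4·(3)))/2 = (-3 ± √(-3))/2
  = (-3 + i√3)/2,  (-3 - i√3)/2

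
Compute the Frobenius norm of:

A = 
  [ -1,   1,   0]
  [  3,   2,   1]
||A||_F = 4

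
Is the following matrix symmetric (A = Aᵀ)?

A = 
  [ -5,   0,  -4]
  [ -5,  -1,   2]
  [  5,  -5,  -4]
No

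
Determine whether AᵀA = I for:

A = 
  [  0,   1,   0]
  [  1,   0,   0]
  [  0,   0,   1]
Yes

AᵀA = 
  [  1,   0,   0]
  [  0,   1,   0]
  [  0,   0,   1]
= I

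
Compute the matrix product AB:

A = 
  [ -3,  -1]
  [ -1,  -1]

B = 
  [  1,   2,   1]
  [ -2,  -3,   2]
AB = 
  [ -1,  -3,  -5]
  [  1,   1,  -3]

A is 2×2 and B is 2×3, so AB is 2×3. Each entry is (row of A)·(column of B):
AB[1,1] = (-3)(1) + (-1)(-2) = -1
AB[1,2] = (-3)(2) + (-1)(-3) = -3
AB[1,3] = (-3)(1) + (-1)(2) = -5
AB[2,1] = (-1)(1) + (-1)(-2) = 1
AB[2,2] = (-1)(2) + (-1)(-3) = 1
AB[2,3] = (-1)(1) + (-1)(2) = -3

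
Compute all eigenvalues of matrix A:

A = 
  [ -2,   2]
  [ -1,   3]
tr(A) = 1, det(A) = -4
Characteristic polynomial: λ² - tr(A)λ + det(A) = λ² - λ - 4
λ² - λ - 4 = 0  ⇒  λ = (1 ± √((-1)² - 4·(-4)))/2 = (1 ± √(17))/2
  = (1 + √17)/2,  (1 - √17)/2

λ = (1 + √17)/2, (1 - √17)/2  (≈ 2.562, -1.562)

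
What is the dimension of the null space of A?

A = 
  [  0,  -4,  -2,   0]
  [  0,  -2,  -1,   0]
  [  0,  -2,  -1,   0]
nullity(A) = 3

Row reduce:
R2 → R2 - (1/2)·R1
R3 → R3 - (1/2)·R1
REF = 
  [  0,  -4,  -2,   0]
  [  0,   0,   0,   0]
  [  0,   0,   0,   0]
Pivot columns: 2 → 1 pivot.
rank(A) = 1, so nullity(A) = 4 - 1 = 3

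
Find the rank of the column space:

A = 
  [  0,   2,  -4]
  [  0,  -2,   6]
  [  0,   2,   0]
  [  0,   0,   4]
Row reduce:
R2 → R2 + (1)·R1
R3 → R3 - (1)·R1
R3 → R3 - (2)·R2
R4 → R4 - (2)·R2
REF = 
  [  0,   2,  -4]
  [  0,   0,   2]
  [  0,   0,   0]
  [  0,   0,   0]
Pivot columns: 2, 3 → 2 pivots.
dim(Col(A)) = number of pivot columns = 2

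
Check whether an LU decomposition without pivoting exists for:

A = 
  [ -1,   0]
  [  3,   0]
Yes.
A[1,1] = -1 ≠ 0, so Gaussian elimination proceeds without a row swap: multiplier ℓ₂₁ = (3)/(-1) = -3, and U[2,2] = 0 - (-3)(0) = 0.
L = 
  [  1,   0]
  [ -3,   1]
U = 
  [ -1,   0]
  [  0,   0]
Check row 2 of LU: [(-3)(-1), (-3)(0) + 0] = [3, 0] = row 2 of A ✓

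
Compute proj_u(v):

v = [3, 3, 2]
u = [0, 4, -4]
proj_u(v) = [0, 1/2, -1/2]

v·u = (3)(0) + (3)(4) + (2)(-4) = 4
u·u = (0)² + (4)² + (-4)² = 32
proj_u(v) = (v·u / u·u) × u = (4/32) × u = (1/8) × u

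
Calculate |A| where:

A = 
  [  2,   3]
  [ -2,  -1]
4

For a 2×2 matrix, det = ad - bc = (2)(-1) - (3)(-2) = 4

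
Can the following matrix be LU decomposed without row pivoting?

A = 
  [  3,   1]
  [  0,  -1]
Yes.
A[1,1] = 3 ≠ 0, so Gaussian elimination proceeds without a row swap: multiplier ℓ₂₁ = (0)/(3) = 0, and U[2,2] = -1 - (0)(1) = -1.
L = 
  [  1,   0]
  [  0,   1]
U = 
  [  3,   1]
  [  0,  -1]
Check row 2 of LU: [(0)(3), (0)(1) + (-1)] = [0, -1] = row 2 of A ✓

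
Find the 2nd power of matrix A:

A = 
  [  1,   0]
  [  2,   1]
A² = A·A:
A²[1,1] = (1)(1) + (0)(2) = 1
A²[1,2] = (1)(0) + (0)(1) = 0
A²[2,1] = (2)(1) + (1)(2) = 4
A²[2,2] = (2)(0) + (1)(1) = 1
A² = 
  [  1,   0]
  [  4,   1]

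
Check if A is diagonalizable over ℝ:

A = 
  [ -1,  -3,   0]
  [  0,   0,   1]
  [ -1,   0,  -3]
No

Characteristic polynomial: det(λI - A) = λ³ + 4λ² + 3λ - 3
By the rational root theorem any rational root is an integer dividing 3; none of those is a root, so p(λ) has no rational roots and hence (being an irreducible cubic) no repeated roots.
Discriminant of the cubic: Δ = -87
Δ < 0 ⇒ one real eigenvalue and a complex-conjugate pair: λ ≈ -2.273 + 0.5638i, -2.273 - 0.5638i, 0.5468
Has complex eigenvalues (not diagonalizable over ℝ).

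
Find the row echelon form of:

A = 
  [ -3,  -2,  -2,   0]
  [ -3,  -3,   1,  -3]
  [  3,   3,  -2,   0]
Row operations:
R2 → R2 - (1)·R1
R3 → R3 + (1)·R1
R3 → R3 + (1)·R2

Resulting echelon form:
REF = 
  [ -3,  -2,  -2,   0]
  [  0,  -1,   3,  -3]
  [  0,   0,  -1,  -3]

Rank = 3 (number of non-zero pivot rows).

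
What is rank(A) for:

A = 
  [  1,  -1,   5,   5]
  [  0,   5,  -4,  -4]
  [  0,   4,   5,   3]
rank(A) = 3

Row reduce:
R3 → R3 - (4/5)·R2
REF = 
  [   1,   -1,    5,    5]
  [   0,    5,   -4,   -4]
  [   0,    0, 41/5, 31/5]
Pivot columns: 1, 2, 3 → 3 pivots.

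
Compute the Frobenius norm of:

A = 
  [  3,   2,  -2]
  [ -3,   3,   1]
||A||_F = 6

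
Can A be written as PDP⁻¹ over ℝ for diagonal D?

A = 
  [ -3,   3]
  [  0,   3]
Yes

tr(A) = 0, det(A) = -9
Characteristic polynomial: λ² - tr(A)λ + det(A) = λ² - 9
λ² - 9 = (λ + 3)(λ - 3)
Eigenvalues: 3, -3
λ=-3: alg. mult. = 1, geom. mult. = 2 - rank(A - (-3)I) = 2 - 1 = 1
λ=3: alg. mult. = 1, geom. mult. = 2 - rank(A - (3)I) = 2 - 1 = 1
Sum of geometric multiplicities equals n, so A has n independent eigenvectors.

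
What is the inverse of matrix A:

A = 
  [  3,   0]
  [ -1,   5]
det(A) = (3)(5) - (0)(-1) = 15
For a 2×2 matrix, A⁻¹ = (1/det(A)) · [[d, -b], [-c, a]]
    = (1/15) · [[5, 0], [1, 3]]

A⁻¹ = 
  [ 1/3,    0]
  [1/15,  1/5]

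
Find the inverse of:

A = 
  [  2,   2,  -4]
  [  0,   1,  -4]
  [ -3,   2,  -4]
det(A) = (2)·((1)(-4) - (-4)(2)) - (2)·((0)(-4) - (-4)(-3)) + (-4)·((0)(2) - (1)(-3))
  = (2)(4) - (2)(-12) + (-4)(3)
  = 20
det(A) = 20 ≠ 0, so A is invertible.

Cofactors Cᵢⱼ = (-1)ⁱ⁺ʲ·Mᵢⱼ:
C = 
  [  4,  12,   3]
  [  0, -20, -10]
  [ -4,   8,   2]

adj(A) = Cᵀ:
adj(A) = 
  [  4,   0,  -4]
  [ 12, -20,   8]
  [  3, -10,   2]

A⁻¹ = (1/20) · adj(A):
A⁻¹ = 
  [ 1/5,    0, -1/5]
  [ 3/5,   -1,  2/5]
  [3/20, -1/2, 1/10]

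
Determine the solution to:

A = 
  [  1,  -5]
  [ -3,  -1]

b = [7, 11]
x = [-3, -2]

Row reduce the augmented matrix [A|b]:
R2 → R2 + (3)·R1
REF = 
  [  1,  -5,   7]
  [  0, -16,  32]

Back-substitution:
x₂ = 32 / (-16) = -2
x₁ = (7 - (-5)(-2)) / 1 = -3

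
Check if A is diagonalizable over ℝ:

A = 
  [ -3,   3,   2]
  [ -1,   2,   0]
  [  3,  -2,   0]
No

Characteristic polynomial: det(λI - A) = λ³ + λ² - 9λ + 8
By the rational root theorem any rational root is an integer dividing 8; none of those is a root, so p(λ) has no rational roots and hence (being an irreducible cubic) no repeated roots.
Discriminant of the cubic: Δ = -59
Δ < 0 ⇒ one real eigenvalue and a complex-conjugate pair: λ ≈ -3.865, 1.432 + 0.1368i, 1.432 - 0.1368i
Has complex eigenvalues (not diagonalizable over ℝ).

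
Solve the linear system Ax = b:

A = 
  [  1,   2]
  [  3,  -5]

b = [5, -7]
Row reduce the augmented matrix [A|b]:
R2 → R2 - (3)·R1
REF = 
  [  1,   2,   5]
  [  0, -11, -22]

Back-substitution:
x₂ = (-22) / (-11) = 2
x₁ = (5 - (2)(2)) / 1 = 1

x = [1, 2]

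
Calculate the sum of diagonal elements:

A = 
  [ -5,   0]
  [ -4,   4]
-1

tr(A) = -5 + 4 = -1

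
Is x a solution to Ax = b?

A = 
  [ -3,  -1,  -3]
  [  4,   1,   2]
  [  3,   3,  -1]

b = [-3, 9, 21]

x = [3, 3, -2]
No

Ax = [-6, 11, 20] ≠ b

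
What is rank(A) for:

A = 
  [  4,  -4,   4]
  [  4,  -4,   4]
rank(A) = 1

Row reduce:
R2 → R2 - (1)·R1
REF = 
  [  4,  -4,   4]
  [  0,   0,   0]
Pivot columns: 1 → 1 pivot.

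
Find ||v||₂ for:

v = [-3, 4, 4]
6.403

||v||₂ = √((-3)² + (4)² + (4)²) = √41 = 6.403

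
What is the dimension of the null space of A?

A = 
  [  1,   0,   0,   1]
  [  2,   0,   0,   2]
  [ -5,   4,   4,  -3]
nullity(A) = 2

Row reduce:
R2 → R2 - (2)·R1
R3 → R3 + (5)·R1
Swap R2 ↔ R3
REF = 
  [  1,   0,   0,   1]
  [  0,   4,   4,   2]
  [  0,   0,   0,   0]
Pivot columns: 1, 2 → 2 pivots.
rank(A) = 2, so nullity(A) = 4 - 2 = 2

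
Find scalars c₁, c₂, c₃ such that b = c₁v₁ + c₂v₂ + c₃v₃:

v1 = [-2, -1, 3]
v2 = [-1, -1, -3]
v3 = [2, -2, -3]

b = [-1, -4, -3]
c1 = 1, c2 = 1, c3 = 1

b = 1·v1 + 1·v2 + 1·v3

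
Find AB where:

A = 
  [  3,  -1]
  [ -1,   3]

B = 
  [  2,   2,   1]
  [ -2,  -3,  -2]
AB = 
  [  8,   9,   5]
  [ -8, -11,  -7]

A is 2×2 and B is 2×3, so AB is 2×3. Each entry is (row of A)·(column of B):
AB[1,1] = (3)(2) + (-1)(-2) = 8
AB[1,2] = (3)(2) + (-1)(-3) = 9
AB[1,3] = (3)(1) + (-1)(-2) = 5
AB[2,1] = (-1)(2) + (3)(-2) = -8
AB[2,2] = (-1)(2) + (3)(-3) = -11
AB[2,3] = (-1)(1) + (3)(-2) = -7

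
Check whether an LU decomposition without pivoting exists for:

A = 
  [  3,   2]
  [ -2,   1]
Yes.
A[1,1] = 3 ≠ 0, so Gaussian elimination proceeds without a row swap: multiplier ℓ₂₁ = (-2)/(3) = -2/3, and U[2,2] = 1 - (-2/3)(2) = 7/3.
L = 
  [   1,    0]
  [-2/3,    1]
U = 
  [  3,   2]
  [  0, 7/3]
Check row 2 of LU: [(-2/3)(3), (-2/3)(2) + (7/3)] = [-2, 1] = row 2 of A ✓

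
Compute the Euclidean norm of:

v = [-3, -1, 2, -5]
6.245

||v||₂ = √((-3)² + (-1)² + (2)² + (-5)²) = √39 = 6.245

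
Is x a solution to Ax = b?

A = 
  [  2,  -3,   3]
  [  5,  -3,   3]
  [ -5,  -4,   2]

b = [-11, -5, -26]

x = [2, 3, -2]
Yes

Ax = [-11, -5, -26] = b ✓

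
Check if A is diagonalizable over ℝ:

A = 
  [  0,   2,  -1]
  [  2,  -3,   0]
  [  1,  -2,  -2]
No

Characteristic polynomial: det(λI - A) = λ³ + 5λ² + 3λ - 9
Testing integer divisors of the constant term: p(1) = 0, so (λ - 1) is a factor:
p(λ) = (λ - 1)(λ² + 6λ + 9)
λ² + 6λ + 9 = (λ + 3)²
Eigenvalues: 1, -3, -3
λ=-3: alg. mult. = 2, geom. mult. = 3 - rank(A - (-3)I) = 3 - 2 = 1
λ=1: alg. mult. = 1, geom. mult. = 3 - rank(A - (1)I) = 3 - 2 = 1
Sum of geometric multiplicities = 2 < n = 3, so there aren't enough independent eigenvectors.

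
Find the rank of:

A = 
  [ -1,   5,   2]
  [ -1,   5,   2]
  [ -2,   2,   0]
Row reduce:
R2 → R2 - (1)·R1
R3 → R3 - (2)·R1
Swap R2 ↔ R3
REF = 
  [ -1,   5,   2]
  [  0,  -8,  -4]
  [  0,   0,   0]
Pivot columns: 1, 2 → 2 pivots.

rank(A) = 2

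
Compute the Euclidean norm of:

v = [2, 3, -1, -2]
4.243

||v||₂ = √((2)² + (3)² + (-1)² + (-2)²) = √18 = 4.243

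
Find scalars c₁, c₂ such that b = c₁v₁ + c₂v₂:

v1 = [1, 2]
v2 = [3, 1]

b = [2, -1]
c1 = -1, c2 = 1

b = -1·v1 + 1·v2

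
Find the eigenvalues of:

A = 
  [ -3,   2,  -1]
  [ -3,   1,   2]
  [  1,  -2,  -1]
Characteristic polynomial: det(λI - A) = λ³ + 3λ² + 10λ + 16
Testing integer divisors of the constant term: p(-2) = 0, so (λ + 2) is a factor:
p(λ) = (λ + 2)(λ² + λ + 8)
λ² + λ + 8 = 0  ⇒  λ = (-1 ± √((1)² - 4·(8)))/2 = (-1 ± √(-31))/2
  = (-1 + i√31)/2,  (-1 - i√31)/2

λ = -2, (-1 + i√31)/2, (-1 - i√31)/2  (≈ -2, -0.5 + 2.784i, -0.5 - 2.784i)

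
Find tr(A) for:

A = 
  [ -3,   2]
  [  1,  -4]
-7

tr(A) = -3 + -4 = -7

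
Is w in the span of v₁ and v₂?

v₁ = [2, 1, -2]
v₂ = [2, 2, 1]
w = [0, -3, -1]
No

Form the augmented matrix and row-reduce:
[v₁|v₂|w] = 
  [  2,   2,   0]
  [  1,   2,  -3]
  [ -2,   1,  -1]
R2 → R2 - (1/2)·R1
R3 → R3 + (1)·R1
R3 → R3 - (3)·R2
REF = 
  [  2,   2,   0]
  [  0,   1,  -3]
  [  0,   0,   8]

Row 3 reads [0 0 | 8], i.e. 0 = 8, so the system is inconsistent and w ∉ span{v₁, v₂}.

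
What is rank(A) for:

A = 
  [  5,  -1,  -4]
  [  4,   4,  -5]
rank(A) = 2

Row reduce:
R2 → R2 - (4/5)·R1
REF = 
  [   5,   -1,   -4]
  [   0, 24/5, -9/5]
Pivot columns: 1, 2 → 2 pivots.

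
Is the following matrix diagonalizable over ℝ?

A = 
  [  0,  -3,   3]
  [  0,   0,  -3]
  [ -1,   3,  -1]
No

Characteristic polynomial: det(λI - A) = λ³ + λ² + 12λ + 9
By the rational root theorem any rational root is an integer dividing 9; none of those is a root, so p(λ) has no rational roots and hence (being an irreducible cubic) no repeated roots.
Discriminant of the cubic: Δ = -7047
Δ < 0 ⇒ one real eigenvalue and a complex-conjugate pair: λ ≈ -0.1192 + 3.436i, -0.1192 - 3.436i, -0.7615
Has complex eigenvalues (not diagonalizable over ℝ).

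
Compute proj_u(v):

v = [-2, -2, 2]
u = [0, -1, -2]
v·u = (-2)(0) + (-2)(-1) + (2)(-2) = -2
u·u = (0)² + (-1)² + (-2)² = 5
proj_u(v) = (v·u / u·u) × u = (-2/5) × u

proj_u(v) = [0, 2/5, 4/5]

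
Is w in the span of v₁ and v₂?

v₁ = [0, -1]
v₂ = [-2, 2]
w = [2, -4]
Yes

Form the augmented matrix and row-reduce:
[v₁|v₂|w] = 
  [  0,  -2,   2]
  [ -1,   2,  -4]
Swap R1 ↔ R2
REF = 
  [ -1,   2,  -4]
  [  0,  -2,   2]

No row of the form [0 0 | nonzero], so the system is consistent. Back-substitution gives c₁ = 2, c₂ = -1: w = (2)·v₁ + (-1)·v₂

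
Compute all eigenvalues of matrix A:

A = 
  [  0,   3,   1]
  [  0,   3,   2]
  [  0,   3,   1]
λ = 0, 2 + √7, 2 - √7  (≈ 0, 4.646, -0.6458)

Characteristic polynomial: det(λI - A) = λ³ - 4λ² - 3λ
The constant term is 0, so λ = 0 is a root: p(λ) = λ(λ² - 4λ - 3)
λ² - 4λ - 3 = 0  ⇒  λ = (4 ± √((-4)² - 4·(-3)))/2 = (4 ± √(28))/2
  = 2 + √7,  2 - √7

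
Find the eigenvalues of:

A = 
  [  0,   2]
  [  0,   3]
λ = 3, 0

tr(A) = 3, det(A) = 0
Characteristic polynomial: λ² - tr(A)λ + det(A) = λ² - 3λ
λ² - 3λ = λ(λ - 3)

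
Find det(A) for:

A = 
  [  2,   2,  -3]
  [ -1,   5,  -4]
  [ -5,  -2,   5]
Cofactor expansion along row 1:
det(A) = (2)·((5)(5) - (-4)(-2)) - (2)·((-1)(5) - (-4)(-5)) + (-3)·((-1)(-2) - (5)(-5))
  = (2)(17) - (2)(-25) + (-3)(27)
  = 3

det(A) = 3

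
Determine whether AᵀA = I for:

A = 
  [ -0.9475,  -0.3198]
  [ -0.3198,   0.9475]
Yes

AᵀA = 
  [  1,   0]
  [  0,   1]
≈ I (equal to I up to the 4-dp rounding of the entries)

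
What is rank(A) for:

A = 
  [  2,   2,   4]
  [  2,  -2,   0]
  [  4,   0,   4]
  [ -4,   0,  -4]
Row reduce:
R2 → R2 - (1)·R1
R3 → R3 - (2)·R1
R4 → R4 + (2)·R1
R3 → R3 - (1)·R2
R4 → R4 + (1)·R2
REF = 
  [  2,   2,   4]
  [  0,  -4,  -4]
  [  0,   0,   0]
  [  0,   0,   0]
Pivot columns: 1, 2 → 2 pivots.

rank(A) = 2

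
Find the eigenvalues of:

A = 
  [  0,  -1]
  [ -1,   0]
λ = 1, -1

tr(A) = 0, det(A) = -1
Characteristic polynomial: λ² - tr(A)λ + det(A) = λ² - 1
λ² - 1 = (λ + 1)(λ - 1)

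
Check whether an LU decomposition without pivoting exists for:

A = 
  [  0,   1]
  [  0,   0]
Yes.
The first column is zero, so A is already upper triangular: L = I, U = A.
L = 
  [  1,   0]
  [  0,   1]
U = 
  [  0,   1]
  [  0,   0]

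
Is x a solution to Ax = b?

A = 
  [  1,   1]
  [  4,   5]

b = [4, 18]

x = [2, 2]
Yes

Ax = [4, 18] = b ✓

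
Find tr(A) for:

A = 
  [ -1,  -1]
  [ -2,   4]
3

tr(A) = -1 + 4 = 3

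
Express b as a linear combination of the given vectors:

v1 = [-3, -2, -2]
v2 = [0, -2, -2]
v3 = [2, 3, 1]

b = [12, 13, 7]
c1 = -2, c2 = 0, c3 = 3

b = -2·v1 + 0·v2 + 3·v3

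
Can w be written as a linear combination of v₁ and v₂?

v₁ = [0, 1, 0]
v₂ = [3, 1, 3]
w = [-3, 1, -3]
Yes

Form the augmented matrix and row-reduce:
[v₁|v₂|w] = 
  [  0,   3,  -3]
  [  1,   1,   1]
  [  0,   3,  -3]
Swap R1 ↔ R2
R3 → R3 - (1)·R2
REF = 
  [  1,   1,   1]
  [  0,   3,  -3]
  [  0,   0,   0]

No row of the form [0 0 | nonzero], so the system is consistent. Back-substitution gives c₁ = 2, c₂ = -1: w = (2)·v₁ + (-1)·v₂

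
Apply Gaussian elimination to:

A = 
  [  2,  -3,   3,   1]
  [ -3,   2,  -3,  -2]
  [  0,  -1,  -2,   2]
Row operations:
R2 → R2 + (3/2)·R1
R3 → R3 - (2/5)·R2

Resulting echelon form:
REF = 
  [    2,    -3,     3,     1]
  [    0,  -5/2,   3/2,  -1/2]
  [    0,     0, -13/5,  11/5]

Rank = 3 (number of non-zero pivot rows).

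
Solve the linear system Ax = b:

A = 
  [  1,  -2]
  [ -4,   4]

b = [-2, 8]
x = [-2, 0]

Row reduce the augmented matrix [A|b]:
R2 → R2 + (4)·R1
REF = 
  [  1,  -2,  -2]
  [  0,  -4,   0]

Back-substitution:
x₂ = 0 / (-4) = 0
x₁ = (-2 - (-2)(0)) / 1 = -2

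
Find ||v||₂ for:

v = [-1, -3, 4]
5.099

||v||₂ = √((-1)² + (-3)² + (4)²) = √26 = 5.099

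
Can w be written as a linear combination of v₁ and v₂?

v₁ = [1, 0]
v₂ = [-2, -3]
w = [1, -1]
Yes

Form the augmented matrix and row-reduce:
[v₁|v₂|w] = 
  [  1,  -2,   1]
  [  0,  -3,  -1]
(already in echelon form — no row operations needed)

No row of the form [0 0 | nonzero], so the system is consistent. Back-substitution gives c₁ = 5/3, c₂ = 1/3: w = (5/3)·v₁ + (1/3)·v₂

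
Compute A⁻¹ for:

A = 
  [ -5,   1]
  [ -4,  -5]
det(A) = (-5)(-5) - (1)(-4) = 29
For a 2×2 matrix, A⁻¹ = (1/det(A)) · [[d, -b], [-c, a]]
    = (1/29) · [[-5, -1], [4, -5]]

A⁻¹ = 
  [-5/29, -1/29]
  [ 4/29, -5/29]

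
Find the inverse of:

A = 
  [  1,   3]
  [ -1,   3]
det(A) = (1)(3) - (3)(-1) = 6
For a 2×2 matrix, A⁻¹ = (1/det(A)) · [[d, -b], [-c, a]]
    = (1/6) · [[3, -3], [1, 1]]

A⁻¹ = 
  [ 1/2, -1/2]
  [ 1/6,  1/6]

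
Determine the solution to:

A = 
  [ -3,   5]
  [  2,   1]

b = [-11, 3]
x = [2, -1]

Row reduce the augmented matrix [A|b]:
R2 → R2 + (2/3)·R1
REF = 
  [   -3,     5,   -11]
  [    0,  13/3, -13/3]

Back-substitution:
x₂ = (-13/3) / (13/3) = -1
x₁ = (-11 - (5)(-1)) / (-3) = 2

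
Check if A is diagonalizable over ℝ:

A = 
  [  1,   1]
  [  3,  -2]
Yes

tr(A) = -1, det(A) = -5
Characteristic polynomial: λ² - tr(A)λ + det(A) = λ² + λ - 5
λ² + λ - 5 = 0  ⇒  λ = (-1 ± √((1)² - 4·(-5)))/2 = (-1 ± √(21))/2
  = (-1 + √21)/2,  (-1 - √21)/2
Eigenvalues: (-1 + √21)/2, (-1 - √21)/2  (≈ 1.791, -2.791)
The two irrational eigenvalues are distinct (simple), so each has alg. mult. = geom. mult. = 1.
Sum of geometric multiplicities equals n, so A has n independent eigenvectors.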